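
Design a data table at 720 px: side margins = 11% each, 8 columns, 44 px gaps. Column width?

31.7 px

Margins: 11% × 720 = 79.2 px each, so content = 720 − 158.4 = 561.6 px.
8 columns + 7 gaps: 8c + 7·44 = 561.6.
8c = 561.6 − 308 = 253.6, so c = 31.7 px.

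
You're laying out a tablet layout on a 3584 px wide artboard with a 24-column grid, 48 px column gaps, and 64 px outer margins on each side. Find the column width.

Take off 128 px of margins, leaving 3456 px.
24c + 23·48 = 3456 → 24c = 2352 → c = 98 px.

98 px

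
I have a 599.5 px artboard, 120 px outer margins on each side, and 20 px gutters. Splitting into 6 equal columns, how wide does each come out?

Take off 240 px of margins, leaving 359.5 px.
Subtracting 5 gutters of 20 leaves 259.5 for 6 columns, so c = 43.25 px.

43.25 px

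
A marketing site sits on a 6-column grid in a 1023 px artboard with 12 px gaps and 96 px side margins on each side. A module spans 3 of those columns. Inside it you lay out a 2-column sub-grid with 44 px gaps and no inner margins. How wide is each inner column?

Outer content = 1023 − 2·96 = 831 px.
6 columns + 5 gaps: 6c + 5·12 = 831.
6c = 831 − 60 = 771, so c = 128.5 px.
Span of 3: 3·128.5 + 2·12 = 385.5 + 24 = 409.5 px.
409.5 − 1·44 = 365.5; ÷2 gives d = 182.75 px.

182.75 px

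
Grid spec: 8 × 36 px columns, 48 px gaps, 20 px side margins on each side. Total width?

664 px

Total width: 2·20 + 8·36 + 7·48 = 664 px.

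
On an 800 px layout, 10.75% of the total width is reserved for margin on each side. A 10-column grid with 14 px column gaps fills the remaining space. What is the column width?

50.2 px

800 × (1 − 2·10.75%) = 800 × 78.5% = 628 px for the columns.
10c + 9·14 = 628 → 10c = 502 → c = 50.2 px.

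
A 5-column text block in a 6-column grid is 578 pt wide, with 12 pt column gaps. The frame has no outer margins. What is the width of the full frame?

5 columns + 4 column gaps: 5c + 4·12 = 578.
5c = 578 − 48 = 530, so c = 106 pt.
Frame = 6·106 + 5·12 = 636 + 60 = 696 pt.

696 pt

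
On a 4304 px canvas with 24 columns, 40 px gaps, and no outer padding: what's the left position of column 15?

4304 − 23·40 = 3384; ÷24 gives c = 141 px.
No margin, so column 15 starts at 14·(column + gutter) = 14·181 = 2534 px.

2534 px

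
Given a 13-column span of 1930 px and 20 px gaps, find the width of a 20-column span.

13 columns + 12 gaps: 13c + 12·20 = 1930.
13c = 1930 − 240 = 1690, so c = 130 px.
Span of 20: 20·130 + 19·20 = 2600 + 380 = 2980 px.

2980 px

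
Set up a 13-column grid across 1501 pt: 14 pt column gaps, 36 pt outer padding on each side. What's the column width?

97 pt

Take off 72 pt of margins, leaving 1429 pt.
13c + 12·14 = 1429 → 13c = 1261 → c = 97 pt.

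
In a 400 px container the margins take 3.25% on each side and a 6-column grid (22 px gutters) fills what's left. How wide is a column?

400 × (1 − 2·3.25%) = 400 × 93.5% = 374 px for the columns.
6 columns + 5 gutters: 6c + 5·22 = 374.
6c = 374 − 110 = 264, so c = 44 px.

44 px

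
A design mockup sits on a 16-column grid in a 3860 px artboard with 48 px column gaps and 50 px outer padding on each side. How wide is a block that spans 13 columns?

3046 px

Content width = 3860 − 2·50 = 3760 px.
16c + 15·48 = 3760 → 16c = 3040 → c = 190 px.
13 columns plus 12 column gaps: 2470 + 576 = 3046 px.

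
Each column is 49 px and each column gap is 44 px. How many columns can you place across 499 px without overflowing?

5 columns

5 columns: 5·49 + 4·44 = 421 px ≤ 499.
6 columns: 514 px > 499. So 5.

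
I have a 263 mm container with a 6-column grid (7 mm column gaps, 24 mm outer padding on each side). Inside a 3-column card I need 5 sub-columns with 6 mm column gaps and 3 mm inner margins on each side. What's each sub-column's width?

Subtract both margins: 263 − 2·24 = 215 mm.
215 − 5·7 = 180; ÷6 gives c = 30 mm.
3 columns plus 2 column gaps: 90 + 14 = 104 mm.
Inner content = 104 − 2·3 = 98 mm.
Subtracting 4 column gaps of 6 leaves 74 for 5 columns, so d = 14.8 mm.

14.8 mm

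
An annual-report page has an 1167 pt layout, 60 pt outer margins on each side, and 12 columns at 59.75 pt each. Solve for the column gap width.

Take off 120 pt of margins, leaving 1047 pt.
12 columns take 12·59.75 = 717 pt; remaining 330 splits into 11 column gaps.
g = 330 / 11 = 30 pt.

30 pt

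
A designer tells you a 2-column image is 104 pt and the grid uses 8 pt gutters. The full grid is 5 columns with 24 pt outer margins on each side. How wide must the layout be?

Subtracting 1 gutter of 8 leaves 96 for 2 columns, so c = 48 pt.
Total width: 2·24 + 5·48 + 4·8 = 320 pt.

320 pt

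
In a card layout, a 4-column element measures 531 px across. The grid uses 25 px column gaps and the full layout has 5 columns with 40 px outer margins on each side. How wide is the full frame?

750 px

4 columns + 3 column gaps: 4c + 3·25 = 531.
4c = 531 − 75 = 456, so c = 114 px.
Frame = 2·40 + 5·114 + 4·25 = 80 + 570 + 100 = 750 px.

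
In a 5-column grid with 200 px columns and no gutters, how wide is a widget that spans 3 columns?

3-column span = 3·200 = 600 px.

600 px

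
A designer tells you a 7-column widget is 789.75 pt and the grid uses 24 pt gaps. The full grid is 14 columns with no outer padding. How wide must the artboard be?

789.75 − 6·24 = 645.75; ÷7 gives c = 92.25 pt.
Summing: 1291.5 + 312 = 1603.5 pt.

1603.5 pt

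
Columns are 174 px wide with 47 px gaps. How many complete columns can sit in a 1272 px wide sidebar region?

5 columns

5 columns: 5·174 + 4·47 = 1058 px ≤ 1272.
6 columns: 1279 px > 1272. So 5.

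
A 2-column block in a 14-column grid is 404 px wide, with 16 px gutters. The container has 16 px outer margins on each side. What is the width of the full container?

2956 px

2c + 1·16 = 404 → 2c = 388 → c = 194 px.
Total width: 2·16 + 14·194 + 13·16 = 2956 px.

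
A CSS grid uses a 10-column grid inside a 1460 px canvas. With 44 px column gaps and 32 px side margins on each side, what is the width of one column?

100 px

Content width = 1460 − 2·32 = 1396 px.
Subtracting 9 column gaps of 44 leaves 1000 for 10 columns, so c = 100 px.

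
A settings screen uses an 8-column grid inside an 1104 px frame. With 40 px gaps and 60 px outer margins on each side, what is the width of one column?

88 px

Take off 120 px of margins, leaving 984 px.
Subtracting 7 gaps of 40 leaves 704 for 8 columns, so c = 88 px.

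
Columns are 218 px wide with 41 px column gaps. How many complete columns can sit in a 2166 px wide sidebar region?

8 columns

Each extra column adds 218 + 41 = 259 px.
(2166 + 41) / 259 = 8.52, so 8 columns fit.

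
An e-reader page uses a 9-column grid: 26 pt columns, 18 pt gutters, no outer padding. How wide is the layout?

Total width: 9·26 + 8·18 = 378 pt.

378 pt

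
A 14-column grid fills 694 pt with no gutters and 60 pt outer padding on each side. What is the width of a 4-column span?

Inside the margins: 694 − 120 = 574 pt.
14c = 574 → c = 41 pt.
With no gutters, 4 columns span 4·41 = 164 pt.

164 pt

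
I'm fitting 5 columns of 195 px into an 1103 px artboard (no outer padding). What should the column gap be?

Columns use 975 px, leaving 128 px across 4 column gaps = 32 px each.

32 px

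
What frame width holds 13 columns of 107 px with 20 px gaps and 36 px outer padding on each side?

1703 px

Total width: 2·36 + 13·107 + 12·20 = 1703 px.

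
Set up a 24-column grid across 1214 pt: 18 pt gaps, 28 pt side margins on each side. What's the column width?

Take off 56 pt of margins, leaving 1158 pt.
Subtracting 23 gaps of 18 leaves 744 for 24 columns, so c = 31 pt.

31 pt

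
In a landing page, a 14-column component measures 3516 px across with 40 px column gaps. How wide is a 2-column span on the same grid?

468 px

14 columns + 13 column gaps: 14c + 13·40 = 3516.
14c = 3516 − 520 = 2996, so c = 214 px.
2-column span = 2·214 + 1·40 = 468 px.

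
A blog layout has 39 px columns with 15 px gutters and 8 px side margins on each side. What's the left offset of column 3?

116 px

Before column 3: the margin + 2 columns + 2 gutters.
Offset = 8 + 2·(39 + 15) = 8 + 108 = 116 px.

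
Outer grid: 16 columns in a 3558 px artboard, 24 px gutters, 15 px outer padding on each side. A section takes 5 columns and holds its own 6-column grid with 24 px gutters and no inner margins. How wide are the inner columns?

Subtract both margins: 3558 − 2·15 = 3528 px.
Subtracting 15 gutters of 24 leaves 3168 for 16 columns, so c = 198 px.
Span of 5: 5·198 + 4·24 = 990 + 96 = 1086 px.
1086 − 5·24 = 966; ÷6 gives d = 161 px.

161 px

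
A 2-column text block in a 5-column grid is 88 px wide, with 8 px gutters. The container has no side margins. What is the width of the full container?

232 px

Subtracting 1 gutter of 8 leaves 80 for 2 columns, so c = 40 px.
Total width: 5·40 + 4·8 = 232 px.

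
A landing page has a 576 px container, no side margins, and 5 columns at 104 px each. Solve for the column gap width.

Columns use 520 px, leaving 56 px across 4 column gaps = 14 px each.

14 px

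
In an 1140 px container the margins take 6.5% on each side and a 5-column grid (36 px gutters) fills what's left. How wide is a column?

169.56 px

1140 × (1 − 2·6.5%) = 1140 × 87% = 991.8 px for the columns.
991.8 − 4·36 = 847.8; ÷5 gives c = 169.56 px.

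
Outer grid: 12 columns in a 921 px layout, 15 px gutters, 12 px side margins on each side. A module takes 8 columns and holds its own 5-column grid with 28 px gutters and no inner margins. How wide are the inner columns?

96.2 px

Outer content = 921 − 2·12 = 897 px.
Subtracting 11 gutters of 15 leaves 732 for 12 columns, so c = 61 px.
8 columns plus 7 gutters: 488 + 105 = 593 px.
593 − 4·28 = 481; ÷5 gives d = 96.2 px.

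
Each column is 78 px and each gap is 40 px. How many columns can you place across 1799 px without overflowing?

15 columns

k columns need k·78 + (k−1)·40 = k·118 − 40.
k·118 − 40 ≤ 1799 → k ≤ 1839 / 118 ≈ 15.58, so k = 15.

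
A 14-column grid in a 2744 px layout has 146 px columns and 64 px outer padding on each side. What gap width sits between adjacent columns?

44 px

Inside the margins: 2744 − 128 = 2616 px.
Columns use 2044 px, leaving 572 px across 13 gaps = 44 px each.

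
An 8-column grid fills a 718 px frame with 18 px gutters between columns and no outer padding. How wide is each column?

8 columns + 7 gutters: 8c + 7·18 = 718.
8c = 718 − 126 = 592, so c = 74 px.

74 px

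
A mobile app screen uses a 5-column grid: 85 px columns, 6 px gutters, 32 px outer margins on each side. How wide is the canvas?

513 px

Total width: 2·32 + 5·85 + 4·6 = 513 px.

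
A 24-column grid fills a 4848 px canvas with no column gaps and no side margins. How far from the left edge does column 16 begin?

3030 px

4848 / 24 = 202 px per column.
No margin, so column 16 starts at 15·(column + gutter) = 15·202 = 3030 px.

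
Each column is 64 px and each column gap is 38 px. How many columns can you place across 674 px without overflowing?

6 columns

k columns need k·64 + (k−1)·38 = k·102 − 38.
k·102 − 38 ≤ 674 → k ≤ 712 / 102 ≈ 6.98, so k = 6.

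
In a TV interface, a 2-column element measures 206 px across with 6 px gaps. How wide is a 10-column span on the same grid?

1054 px

Subtracting 1 gap of 6 leaves 200 for 2 columns, so c = 100 px.
Span of 10: 10·100 + 9·6 = 1000 + 54 = 1054 px.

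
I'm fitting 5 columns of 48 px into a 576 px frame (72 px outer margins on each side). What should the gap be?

48 px

Inside the margins: 576 − 144 = 432 px.
5 columns take 5·48 = 240 px; remaining 192 splits into 4 gaps.
g = 192 / 4 = 48 px.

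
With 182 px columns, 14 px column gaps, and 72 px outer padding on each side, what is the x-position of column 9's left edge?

1640 px

Column 9 starts at margin + 8·(column + gutter) = 72 + 8·196 = 1640 px.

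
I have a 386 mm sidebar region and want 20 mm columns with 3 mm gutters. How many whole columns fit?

Each extra column adds 20 + 3 = 23 mm.
(386 + 3) / 23 = 16.91, so 16 columns fit.

16 columns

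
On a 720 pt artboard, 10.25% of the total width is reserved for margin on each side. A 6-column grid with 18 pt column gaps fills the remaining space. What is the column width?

80.4 pt

Margins: 10.25% × 720 = 73.8 pt each, so content = 720 − 147.6 = 572.4 pt.
Subtracting 5 column gaps of 18 leaves 482.4 for 6 columns, so c = 80.4 pt.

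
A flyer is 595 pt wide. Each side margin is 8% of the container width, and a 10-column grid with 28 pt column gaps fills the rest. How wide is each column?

24.78 pt

Margins: 8% × 595 = 47.6 pt each, so content = 595 − 95.2 = 499.8 pt.
499.8 − 9·28 = 247.8; ÷10 gives c = 24.78 pt.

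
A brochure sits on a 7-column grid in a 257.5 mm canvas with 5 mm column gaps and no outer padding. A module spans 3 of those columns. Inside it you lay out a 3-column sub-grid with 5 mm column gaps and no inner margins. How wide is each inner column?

257.5 − 6·5 = 227.5; ÷7 gives c = 32.5 mm.
3-column span = 3·32.5 + 2·5 = 107.5 mm.
Subtracting 2 column gaps of 5 leaves 97.5 for 3 columns, so d = 32.5 mm.

32.5 mm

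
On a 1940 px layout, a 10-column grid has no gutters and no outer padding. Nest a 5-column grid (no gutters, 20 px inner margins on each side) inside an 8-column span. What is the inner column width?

302.4 px

1940 / 10 = 194 px per column.
8-column span = 8·194 = 1552 px.
Inner content = 1552 − 2·20 = 1512 px.
1512 / 5 = 302.4 px per column.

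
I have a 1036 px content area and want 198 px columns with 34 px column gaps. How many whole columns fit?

4 columns

4 columns: 4·198 + 3·34 = 894 px ≤ 1036.
5 columns: 1126 px > 1036. So 4.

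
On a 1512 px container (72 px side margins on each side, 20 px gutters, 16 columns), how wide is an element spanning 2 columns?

153.5 px

Inside the margins: 1512 − 144 = 1368 px.
16 columns + 15 gutters: 16c + 15·20 = 1368.
16c = 1368 − 300 = 1068, so c = 66.75 px.
Span of 2: 2·66.75 + 1·20 = 133.5 + 20 = 153.5 px.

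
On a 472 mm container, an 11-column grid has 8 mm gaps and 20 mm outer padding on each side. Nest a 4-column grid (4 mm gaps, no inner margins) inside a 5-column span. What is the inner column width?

45 mm

Outer content = 472 − 2·20 = 432 mm.
11c + 10·8 = 432 → 11c = 352 → c = 32 mm.
5 columns plus 4 gaps: 160 + 32 = 192 mm.
4 columns + 3 gaps: 4d + 3·4 = 192.
4d = 192 − 12 = 180, so d = 45 mm.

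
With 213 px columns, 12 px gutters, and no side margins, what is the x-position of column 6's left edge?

1125 px

No margin, so column 6 starts at 5·(column + gutter) = 5·225 = 1125 px.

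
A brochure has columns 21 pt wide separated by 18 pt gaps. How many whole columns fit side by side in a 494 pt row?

13 columns

k columns need k·21 + (k−1)·18 = k·39 − 18.
k·39 − 18 ≤ 494 → k ≤ 512 / 39 ≈ 13.13, so k = 13.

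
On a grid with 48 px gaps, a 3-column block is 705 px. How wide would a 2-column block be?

705 − 2·48 = 609; ÷3 gives c = 203 px.
2 columns plus 1 gap: 406 + 48 = 454 px.

454 px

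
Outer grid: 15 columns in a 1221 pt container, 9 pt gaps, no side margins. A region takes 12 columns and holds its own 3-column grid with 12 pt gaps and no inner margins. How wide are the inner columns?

317 pt

15c + 14·9 = 1221 → 15c = 1095 → c = 73 pt.
12 columns plus 11 gaps: 876 + 99 = 975 pt.
3 columns + 2 gaps: 3d + 2·12 = 975.
3d = 975 − 24 = 951, so d = 317 pt.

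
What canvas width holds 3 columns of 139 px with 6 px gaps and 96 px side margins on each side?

621 px

Canvas = 2·96 + 3·139 + 2·6 = 192 + 417 + 12 = 621 px.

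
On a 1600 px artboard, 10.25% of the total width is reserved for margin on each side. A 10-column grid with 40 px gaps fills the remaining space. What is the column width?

Margins: 10.25% × 1600 = 164 px each, so content = 1600 − 328 = 1272 px.
10c + 9·40 = 1272 → 10c = 912 → c = 91.2 px.

91.2 px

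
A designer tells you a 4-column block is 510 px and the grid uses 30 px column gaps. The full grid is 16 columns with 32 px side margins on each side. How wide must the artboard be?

2194 px

510 − 3·30 = 420; ÷4 gives c = 105 px.
Artboard = 2·32 + 16·105 + 15·30 = 64 + 1680 + 450 = 2194 px.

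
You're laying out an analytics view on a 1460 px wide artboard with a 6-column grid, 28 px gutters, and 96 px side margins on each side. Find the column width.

188 px

Take off 192 px of margins, leaving 1268 px.
Subtracting 5 gutters of 28 leaves 1128 for 6 columns, so c = 188 px.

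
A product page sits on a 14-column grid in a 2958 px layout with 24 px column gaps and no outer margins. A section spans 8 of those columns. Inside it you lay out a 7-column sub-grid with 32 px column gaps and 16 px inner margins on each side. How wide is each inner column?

14c + 13·24 = 2958 → 14c = 2646 → c = 189 px.
Span of 8: 8·189 + 7·24 = 1512 + 168 = 1680 px.
Inner content = 1680 − 2·16 = 1648 px.
7d + 6·32 = 1648 → 7d = 1456 → d = 208 px.

208 px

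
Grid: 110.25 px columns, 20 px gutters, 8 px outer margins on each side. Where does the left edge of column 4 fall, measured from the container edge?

398.75 px

Before column 4: the margin + 3 columns + 3 gutters.
Offset = 8 + 3·(110.25 + 20) = 8 + 390.75 = 398.75 px.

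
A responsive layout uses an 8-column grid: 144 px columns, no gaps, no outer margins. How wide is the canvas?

1152 px

Total width: 8·144 = 1152 px.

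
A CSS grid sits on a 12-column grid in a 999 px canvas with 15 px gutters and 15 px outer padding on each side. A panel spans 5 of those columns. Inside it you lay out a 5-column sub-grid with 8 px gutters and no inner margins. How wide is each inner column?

72.6 px

Take off 30 px of margins, leaving 969 px.
Subtracting 11 gutters of 15 leaves 804 for 12 columns, so c = 67 px.
5 columns plus 4 gutters: 335 + 60 = 395 px.
5 columns + 4 gutters: 5d + 4·8 = 395.
5d = 395 − 32 = 363, so d = 72.6 px.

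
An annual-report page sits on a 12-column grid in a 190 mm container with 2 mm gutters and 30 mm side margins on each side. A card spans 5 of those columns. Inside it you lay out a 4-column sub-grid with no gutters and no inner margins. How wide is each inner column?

13.25 mm

Subtract both margins: 190 − 2·30 = 130 mm.
130 − 11·2 = 108; ÷12 gives c = 9 mm.
5 columns plus 4 gutters: 45 + 8 = 53 mm.
With no gutters, each column is 53/4 = 13.25 mm.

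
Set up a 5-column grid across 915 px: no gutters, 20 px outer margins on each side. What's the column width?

Content width = 915 − 2·20 = 875 px.
875 / 5 = 175 px per column.

175 px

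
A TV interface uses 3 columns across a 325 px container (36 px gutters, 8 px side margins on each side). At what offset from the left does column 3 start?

Take off 16 px of margins, leaving 309 px.
3c + 2·36 = 309 → 3c = 237 → c = 79 px.
Before column 3: the margin + 2 columns + 2 gutters.
Offset = 8 + 2·(79 + 36) = 8 + 230 = 238 px.

238 px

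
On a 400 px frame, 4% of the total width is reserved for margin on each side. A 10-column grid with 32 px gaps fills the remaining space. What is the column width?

400 × (1 − 2·4%) = 400 × 92% = 368 px for the columns.
368 − 9·32 = 80; ÷10 gives c = 8 px.

8 px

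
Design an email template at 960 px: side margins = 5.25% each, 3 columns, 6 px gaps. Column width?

Each margin = 5.25% of 960 = 50.4 px; content = 960 − 2·50.4 = 859.2 px.
Subtracting 2 gaps of 6 leaves 847.2 for 3 columns, so c = 282.4 px.

282.4 px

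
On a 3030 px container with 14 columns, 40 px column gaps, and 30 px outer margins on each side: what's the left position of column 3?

Subtract both margins: 3030 − 2·30 = 2970 px.
2970 − 13·40 = 2450; ÷14 gives c = 175 px.
Column 3 starts at margin + 2·(column + gutter) = 30 + 2·215 = 460 px.

460 px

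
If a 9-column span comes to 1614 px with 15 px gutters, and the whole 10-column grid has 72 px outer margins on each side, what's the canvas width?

1614 − 8·15 = 1494; ÷9 gives c = 166 px.
Total width: 2·72 + 10·166 + 9·15 = 1939 px.

1939 px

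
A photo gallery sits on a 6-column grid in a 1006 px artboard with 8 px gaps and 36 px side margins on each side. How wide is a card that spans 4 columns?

Subtract both margins: 1006 − 2·36 = 934 px.
6 columns + 5 gaps: 6c + 5·8 = 934.
6c = 934 − 40 = 894, so c = 149 px.
Span of 4: 4·149 + 3·8 = 596 + 24 = 620 px.

620 px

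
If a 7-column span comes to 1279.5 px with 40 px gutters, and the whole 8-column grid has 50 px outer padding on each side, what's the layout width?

1568 px

Subtracting 6 gutters of 40 leaves 1039.5 for 7 columns, so c = 148.5 px.
Layout = 2·50 + 8·148.5 + 7·40 = 100 + 1188 + 280 = 1568 px.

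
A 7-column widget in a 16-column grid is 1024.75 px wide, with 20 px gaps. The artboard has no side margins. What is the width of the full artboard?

2368 px

Subtracting 6 gaps of 20 leaves 904.75 for 7 columns, so c = 129.25 px.
Summing: 2068 + 300 = 2368 px.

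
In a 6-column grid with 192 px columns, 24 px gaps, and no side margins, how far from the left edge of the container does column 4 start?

Before column 4: 3 columns + 3 gaps.
Offset = 3·(192 + 24) = 3·216 = 648 px.

648 px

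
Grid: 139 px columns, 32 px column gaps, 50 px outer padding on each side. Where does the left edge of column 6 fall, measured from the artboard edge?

905 px

Column 6 starts at margin + 5·(column + gutter) = 50 + 5·171 = 905 px.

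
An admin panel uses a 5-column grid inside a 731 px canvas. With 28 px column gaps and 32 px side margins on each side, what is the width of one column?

111 px

Content width = 731 − 2·32 = 667 px.
5c + 4·28 = 667 → 5c = 555 → c = 111 px.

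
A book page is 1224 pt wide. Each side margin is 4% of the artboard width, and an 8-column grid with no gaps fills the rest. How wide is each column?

Margins: 4% × 1224 = 48.96 pt each, so content = 1224 − 97.92 = 1126.08 pt.
8c = 1126.08 → c = 140.76 pt.

140.76 pt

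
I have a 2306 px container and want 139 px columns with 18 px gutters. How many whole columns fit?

14 columns

Each extra column adds 139 + 18 = 157 px.
(2306 + 18) / 157 = 14.80, so 14 columns fit.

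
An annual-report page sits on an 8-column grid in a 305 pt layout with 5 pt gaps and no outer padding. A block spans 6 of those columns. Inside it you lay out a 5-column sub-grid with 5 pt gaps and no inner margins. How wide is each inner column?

8 columns + 7 gaps: 8c + 7·5 = 305.
8c = 305 − 35 = 270, so c = 33.75 pt.
Span of 6: 6·33.75 + 5·5 = 202.5 + 25 = 227.5 pt.
5 columns + 4 gaps: 5d + 4·5 = 227.5.
5d = 227.5 − 20 = 207.5, so d = 41.5 pt.

41.5 pt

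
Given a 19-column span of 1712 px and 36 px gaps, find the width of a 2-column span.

148 px

19 columns + 18 gaps: 19c + 18·36 = 1712.
19c = 1712 − 648 = 1064, so c = 56 px.
Span of 2: 2·56 + 1·36 = 112 + 36 = 148 px.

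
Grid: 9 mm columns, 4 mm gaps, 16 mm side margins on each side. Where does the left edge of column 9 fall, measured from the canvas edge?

120 mm

Column 9 starts at margin + 8·(column + gutter) = 16 + 8·13 = 120 mm.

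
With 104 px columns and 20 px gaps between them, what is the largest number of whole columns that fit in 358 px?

3 columns

k columns need k·104 + (k−1)·20 = k·124 − 20.
k·124 − 20 ≤ 358 → k ≤ 378 / 124 ≈ 3.05, so k = 3.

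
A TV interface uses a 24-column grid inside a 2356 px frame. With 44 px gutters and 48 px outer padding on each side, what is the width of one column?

52 px

Content width = 2356 − 2·48 = 2260 px.
Subtracting 23 gutters of 44 leaves 1248 for 24 columns, so c = 52 px.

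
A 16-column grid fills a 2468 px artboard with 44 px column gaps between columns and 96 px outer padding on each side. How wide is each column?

101 px

Inside the margins: 2468 − 192 = 2276 px.
2276 − 15·44 = 1616; ÷16 gives c = 101 px.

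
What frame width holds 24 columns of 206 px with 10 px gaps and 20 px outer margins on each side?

Total width: 2·20 + 24·206 + 23·10 = 5214 px.

5214 px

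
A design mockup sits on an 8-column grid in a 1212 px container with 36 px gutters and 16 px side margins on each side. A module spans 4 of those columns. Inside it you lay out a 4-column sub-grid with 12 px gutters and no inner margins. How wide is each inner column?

Outer content = 1212 − 2·16 = 1180 px.
Subtracting 7 gutters of 36 leaves 928 for 8 columns, so c = 116 px.
4 columns plus 3 gutters: 464 + 108 = 572 px.
4 columns + 3 gutters: 4d + 3·12 = 572.
4d = 572 − 36 = 536, so d = 134 px.

134 px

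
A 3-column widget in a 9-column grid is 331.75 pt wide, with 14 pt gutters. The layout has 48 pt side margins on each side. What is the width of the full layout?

3 columns + 2 gutters: 3c + 2·14 = 331.75.
3c = 331.75 − 28 = 303.75, so c = 101.25 pt.
Adding margins, columns and gutters: 96 + 911.25 + 112 = 1119.25 pt.

1119.25 pt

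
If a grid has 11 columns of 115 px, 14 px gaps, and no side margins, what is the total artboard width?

1405 px

Artboard = 11·115 + 10·14 = 1265 + 140 = 1405 px.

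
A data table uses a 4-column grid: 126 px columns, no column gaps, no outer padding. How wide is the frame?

Total width: 4·126 = 504 px.

504 px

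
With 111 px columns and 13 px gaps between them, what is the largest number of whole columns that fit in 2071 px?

16 columns

k columns need k·111 + (k−1)·13 = k·124 − 13.
k·124 − 13 ≤ 2071 → k ≤ 2084 / 124 ≈ 16.81, so k = 16.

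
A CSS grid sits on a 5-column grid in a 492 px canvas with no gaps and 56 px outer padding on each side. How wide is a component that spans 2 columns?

Subtract both margins: 492 − 2·56 = 380 px.
With no gaps, each column is 380/5 = 76 px.
With no gaps, 2 columns span 2·76 = 152 px.

152 px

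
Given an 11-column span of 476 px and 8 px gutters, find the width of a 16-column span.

696 px

11 columns + 10 gutters: 11c + 10·8 = 476.
11c = 476 − 80 = 396, so c = 36 px.
Span of 16: 16·36 + 15·8 = 576 + 120 = 696 px.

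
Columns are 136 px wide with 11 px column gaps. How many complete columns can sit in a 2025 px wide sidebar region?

Each extra column adds 136 + 11 = 147 px.
(2025 + 11) / 147 = 13.85, so 13 columns fit.

13 columns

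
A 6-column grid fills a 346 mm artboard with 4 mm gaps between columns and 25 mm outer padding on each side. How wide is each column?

Take off 50 mm of margins, leaving 296 mm.
296 − 5·4 = 276; ÷6 gives c = 46 mm.

46 mm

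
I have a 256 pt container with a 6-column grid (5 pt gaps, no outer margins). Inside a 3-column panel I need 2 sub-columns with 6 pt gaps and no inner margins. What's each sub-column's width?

6c + 5·5 = 256 → 6c = 231 → c = 38.5 pt.
3-column span = 3·38.5 + 2·5 = 125.5 pt.
125.5 − 1·6 = 119.5; ÷2 gives d = 59.75 pt.

59.75 pt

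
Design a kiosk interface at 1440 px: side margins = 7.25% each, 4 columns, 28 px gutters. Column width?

Margins: 7.25% × 1440 = 104.4 px each, so content = 1440 − 208.8 = 1231.2 px.
Subtracting 3 gutters of 28 leaves 1147.2 for 4 columns, so c = 286.8 px.

286.8 px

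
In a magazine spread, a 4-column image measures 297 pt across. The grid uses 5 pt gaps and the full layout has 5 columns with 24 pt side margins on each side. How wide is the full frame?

420.5 pt

4 columns + 3 gaps: 4c + 3·5 = 297.
4c = 297 − 15 = 282, so c = 70.5 pt.
Total width: 2·24 + 5·70.5 + 4·5 = 420.5 pt.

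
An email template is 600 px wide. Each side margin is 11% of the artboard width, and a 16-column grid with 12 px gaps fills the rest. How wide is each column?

Margins: 11% × 600 = 66 px each, so content = 600 − 132 = 468 px.
16 columns + 15 gaps: 16c + 15·12 = 468.
16c = 468 − 180 = 288, so c = 18 px.

18 px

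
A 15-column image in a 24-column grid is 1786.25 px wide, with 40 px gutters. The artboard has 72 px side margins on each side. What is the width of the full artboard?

3026 px

1786.25 − 14·40 = 1226.25; ÷15 gives c = 81.75 px.
Total width: 2·72 + 24·81.75 + 23·40 = 3026 px.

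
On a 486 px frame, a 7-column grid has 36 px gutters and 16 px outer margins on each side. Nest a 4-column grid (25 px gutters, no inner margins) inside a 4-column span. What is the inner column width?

42.25 px

Subtract both margins: 486 − 2·16 = 454 px.
7c + 6·36 = 454 → 7c = 238 → c = 34 px.
4 columns plus 3 gutters: 136 + 108 = 244 px.
Subtracting 3 gutters of 25 leaves 169 for 4 columns, so d = 42.25 px.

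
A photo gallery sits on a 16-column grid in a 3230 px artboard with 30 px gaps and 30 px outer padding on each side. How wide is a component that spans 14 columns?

2770 px

Subtract both margins: 3230 − 2·30 = 3170 px.
16 columns + 15 gaps: 16c + 15·30 = 3170.
16c = 3170 − 450 = 2720, so c = 170 px.
14 columns plus 13 gaps: 2380 + 390 = 2770 px.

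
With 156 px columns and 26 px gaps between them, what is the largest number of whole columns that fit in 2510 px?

Each extra column adds 156 + 26 = 182 px.
(2510 + 26) / 182 = 13.93, so 13 columns fit.

13 columns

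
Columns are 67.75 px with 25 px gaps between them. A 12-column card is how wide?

12 columns plus 11 gaps: 813 + 275 = 1088 px.

1088 px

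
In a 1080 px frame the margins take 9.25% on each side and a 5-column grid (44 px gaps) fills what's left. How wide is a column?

140.84 px

Margins: 9.25% × 1080 = 99.9 px each, so content = 1080 − 199.8 = 880.2 px.
5 columns + 4 gaps: 5c + 4·44 = 880.2.
5c = 880.2 − 176 = 704.2, so c = 140.84 px.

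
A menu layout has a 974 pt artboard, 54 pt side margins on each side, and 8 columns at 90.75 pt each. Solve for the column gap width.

Subtract both margins: 974 − 2·54 = 866 pt.
Columns use 726 pt, leaving 140 pt across 7 column gaps = 20 pt each.

20 pt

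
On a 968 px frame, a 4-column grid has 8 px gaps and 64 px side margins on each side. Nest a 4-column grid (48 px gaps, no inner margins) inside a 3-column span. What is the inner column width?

121 px

Subtract both margins: 968 − 2·64 = 840 px.
Subtracting 3 gaps of 8 leaves 816 for 4 columns, so c = 204 px.
3-column span = 3·204 + 2·8 = 628 px.
4d + 3·48 = 628 → 4d = 484 → d = 121 px.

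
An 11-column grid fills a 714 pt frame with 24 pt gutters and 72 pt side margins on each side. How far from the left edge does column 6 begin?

342 pt

Content = 714 − 2·72 = 570 pt.
11 columns + 10 gutters: 11c + 10·24 = 570.
11c = 570 − 240 = 330, so c = 30 pt.
Each column+gutter stride is 54 pt; 5 of them past the 72 pt margin is 72 + 270 = 342 pt.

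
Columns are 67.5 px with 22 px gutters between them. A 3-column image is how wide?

Span of 3: 3·67.5 + 2·22 = 202.5 + 44 = 246.5 px.

246.5 px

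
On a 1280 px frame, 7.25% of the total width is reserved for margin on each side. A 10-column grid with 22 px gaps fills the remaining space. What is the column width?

Margins: 7.25% × 1280 = 92.8 px each, so content = 1280 − 185.6 = 1094.4 px.
10c + 9·22 = 1094.4 → 10c = 896.4 → c = 89.64 px.

89.64 px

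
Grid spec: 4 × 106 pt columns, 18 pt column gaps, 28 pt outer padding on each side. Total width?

Layout = 2·28 + 4·106 + 3·18 = 56 + 424 + 54 = 534 pt.

534 pt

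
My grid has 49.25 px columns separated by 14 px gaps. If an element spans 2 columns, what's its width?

2 columns plus 1 gap: 98.5 + 14 = 112.5 px.

112.5 px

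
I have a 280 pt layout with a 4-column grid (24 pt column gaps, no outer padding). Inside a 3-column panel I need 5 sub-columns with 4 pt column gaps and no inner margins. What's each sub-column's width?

37.6 pt

Subtracting 3 column gaps of 24 leaves 208 for 4 columns, so c = 52 pt.
Span of 3: 3·52 + 2·24 = 156 + 48 = 204 pt.
204 − 4·4 = 188; ÷5 gives d = 37.6 pt.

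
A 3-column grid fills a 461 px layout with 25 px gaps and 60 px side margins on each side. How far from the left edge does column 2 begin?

182 px

Subtract both margins: 461 − 2·60 = 341 px.
Subtracting 2 gaps of 25 leaves 291 for 3 columns, so c = 97 px.
Each column+gutter stride is 122 px; 1 of them past the 60 px margin is 60 + 122 = 182 px.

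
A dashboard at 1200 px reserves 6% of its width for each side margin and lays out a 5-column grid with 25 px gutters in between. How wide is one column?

191.2 px

1200 × (1 − 2·6%) = 1200 × 88% = 1056 px for the columns.
5 columns + 4 gutters: 5c + 4·25 = 1056.
5c = 1056 − 100 = 956, so c = 191.2 px.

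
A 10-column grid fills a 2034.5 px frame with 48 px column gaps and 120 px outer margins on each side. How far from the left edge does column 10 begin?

Subtract both margins: 2034.5 − 2·120 = 1794.5 px.
1794.5 − 9·48 = 1362.5; ÷10 gives c = 136.25 px.
Before column 10: the margin + 9 columns + 9 column gaps.
Offset = 120 + 9·(136.25 + 48) = 120 + 1658.25 = 1778.25 px.

1778.25 px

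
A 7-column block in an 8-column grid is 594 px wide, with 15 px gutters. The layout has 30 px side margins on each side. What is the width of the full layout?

741 px

594 − 6·15 = 504; ÷7 gives c = 72 px.
Layout = 2·30 + 8·72 + 7·15 = 60 + 576 + 105 = 741 px.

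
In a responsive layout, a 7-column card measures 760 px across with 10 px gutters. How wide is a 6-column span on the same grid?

Subtracting 6 gutters of 10 leaves 700 for 7 columns, so c = 100 px.
6 columns plus 5 gutters: 600 + 50 = 650 px.

650 px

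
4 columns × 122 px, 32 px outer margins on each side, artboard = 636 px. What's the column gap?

Content width = 636 − 2·32 = 572 px.
Columns use 488 px, leaving 84 px across 3 column gaps = 28 px each.

28 px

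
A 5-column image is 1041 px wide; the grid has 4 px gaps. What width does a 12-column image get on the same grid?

5 columns + 4 gaps: 5c + 4·4 = 1041.
5c = 1041 − 16 = 1025, so c = 205 px.
12 columns plus 11 gaps: 2460 + 44 = 2504 px.

2504 px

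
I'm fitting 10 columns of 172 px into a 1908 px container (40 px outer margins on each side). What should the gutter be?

12 px

Inside the margins: 1908 − 80 = 1828 px.
10 columns take 10·172 = 1720 px; remaining 108 splits into 9 gutters.
g = 108 / 9 = 12 px.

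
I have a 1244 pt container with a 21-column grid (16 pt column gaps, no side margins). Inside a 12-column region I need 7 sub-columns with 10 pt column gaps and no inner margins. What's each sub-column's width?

21 columns + 20 column gaps: 21c + 20·16 = 1244.
21c = 1244 − 320 = 924, so c = 44 pt.
12-column span = 12·44 + 11·16 = 704 pt.
7 columns + 6 column gaps: 7d + 6·10 = 704.
7d = 704 − 60 = 644, so d = 92 pt.

92 pt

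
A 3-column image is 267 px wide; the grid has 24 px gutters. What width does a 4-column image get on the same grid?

3 columns + 2 gutters: 3c + 2·24 = 267.
3c = 267 − 48 = 219, so c = 73 px.
4 columns plus 3 gutters: 292 + 72 = 364 px.

364 px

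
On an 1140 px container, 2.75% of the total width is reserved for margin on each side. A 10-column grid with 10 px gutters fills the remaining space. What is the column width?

98.73 px

1140 × (1 − 2·2.75%) = 1140 × 94.5% = 1077.3 px for the columns.
10 columns + 9 gutters: 10c + 9·10 = 1077.3.
10c = 1077.3 − 90 = 987.3, so c = 98.73 px.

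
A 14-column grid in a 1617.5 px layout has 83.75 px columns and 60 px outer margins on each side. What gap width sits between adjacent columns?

25 px

Take off 120 px of margins, leaving 1497.5 px.
14·83.75 + 13g = 1497.5 → 13g = 325 → g = 25 px.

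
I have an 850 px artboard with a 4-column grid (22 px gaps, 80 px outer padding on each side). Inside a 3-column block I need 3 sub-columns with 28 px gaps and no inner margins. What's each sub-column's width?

152 px

Inside the margins: 850 − 160 = 690 px.
690 − 3·22 = 624; ÷4 gives c = 156 px.
3-column span = 3·156 + 2·22 = 512 px.
512 − 2·28 = 456; ÷3 gives d = 152 px.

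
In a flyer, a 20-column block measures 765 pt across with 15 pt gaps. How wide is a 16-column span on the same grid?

609 pt

765 − 19·15 = 480; ÷20 gives c = 24 pt.
16 columns plus 15 gaps: 384 + 225 = 609 pt.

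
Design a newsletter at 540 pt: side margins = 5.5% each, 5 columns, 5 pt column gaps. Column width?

92.12 pt

Each margin = 5.5% of 540 = 29.7 pt; content = 540 − 2·29.7 = 480.6 pt.
5 columns + 4 column gaps: 5c + 4·5 = 480.6.
5c = 480.6 − 20 = 460.6, so c = 92.12 pt.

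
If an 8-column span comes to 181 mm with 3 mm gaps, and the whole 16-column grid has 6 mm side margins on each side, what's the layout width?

377 mm

Subtracting 7 gaps of 3 leaves 160 for 8 columns, so c = 20 mm.
Adding margins, columns and gutters: 12 + 320 + 45 = 377 mm.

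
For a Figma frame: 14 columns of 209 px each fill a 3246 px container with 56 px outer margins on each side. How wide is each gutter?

Take off 112 px of margins, leaving 3134 px.
14·209 + 13g = 3134 → 13g = 208 → g = 16 px.

16 px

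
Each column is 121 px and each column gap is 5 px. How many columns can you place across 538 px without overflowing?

4 columns

4 columns: 4·121 + 3·5 = 499 px ≤ 538.
5 columns: 625 px > 538. So 4.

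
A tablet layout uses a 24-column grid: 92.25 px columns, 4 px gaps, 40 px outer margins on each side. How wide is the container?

2386 px

Adding margins, columns and gutters: 80 + 2214 + 92 = 2386 px.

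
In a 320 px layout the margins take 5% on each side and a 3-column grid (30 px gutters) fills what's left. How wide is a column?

Each margin = 5% of 320 = 16 px; content = 320 − 2·16 = 288 px.
288 − 2·30 = 228; ÷3 gives c = 76 px.

76 px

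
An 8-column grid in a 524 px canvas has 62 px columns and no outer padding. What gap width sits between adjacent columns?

4 px

8·62 + 7g = 524 → 7g = 28 → g = 4 px.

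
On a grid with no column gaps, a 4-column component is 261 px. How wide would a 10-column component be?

652.5 px

4c = 261 → c = 65.25 px.
10-column span = 10·65.25 = 652.5 px.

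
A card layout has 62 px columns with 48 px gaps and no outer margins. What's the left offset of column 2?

110 px

No margin, so column 2 starts at 1·(column + gutter) = 1·110 = 110 px.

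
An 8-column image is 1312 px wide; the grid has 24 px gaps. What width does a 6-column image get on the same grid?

978 px

8c + 7·24 = 1312 → 8c = 1144 → c = 143 px.
6 columns plus 5 gaps: 858 + 120 = 978 px.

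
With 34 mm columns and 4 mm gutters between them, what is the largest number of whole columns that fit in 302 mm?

8 columns: 8·34 + 7·4 = 300 mm ≤ 302.
9 columns: 338 mm > 302. So 8.

8 columns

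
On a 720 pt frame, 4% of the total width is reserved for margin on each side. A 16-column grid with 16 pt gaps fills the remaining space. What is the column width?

720 × (1 − 2·4%) = 720 × 92% = 662.4 pt for the columns.
Subtracting 15 gaps of 16 leaves 422.4 for 16 columns, so c = 26.4 pt.

26.4 pt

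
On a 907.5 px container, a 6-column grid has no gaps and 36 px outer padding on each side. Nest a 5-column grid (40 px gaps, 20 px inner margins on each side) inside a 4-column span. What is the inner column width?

71.4 px

Inside the margins: 907.5 − 72 = 835.5 px.
835.5 / 6 = 139.25 px per column.
4-column span = 4·139.25 = 557 px.
Inner content = 557 − 2·20 = 517 px.
517 − 4·40 = 357; ÷5 gives d = 71.4 px.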